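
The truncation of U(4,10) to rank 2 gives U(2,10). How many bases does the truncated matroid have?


Truncating U(4,10) to rank 2 gives U(2,10).
Bases of U(2,10) are all 2-element subsets of 10 elements.
Number of bases = C(10,2) = (10 * 9) / (1 * 2) = 45.

45


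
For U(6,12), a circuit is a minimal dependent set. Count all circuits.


In U(6,12), circuits are the (7)-element subsets.
Any set of 7 elements is dependent, and removing any one element gives
an independent set of size 6, so it is a minimal dependent set.
Number of circuits = C(12,7) = 792.

792


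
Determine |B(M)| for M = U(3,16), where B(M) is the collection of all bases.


Bases of U(3,16) are all 3-element subsets of the 16-element ground set.
Number of bases = C(16,3).
C(16,3) = 16! / (3! * 13!) = 560.

560


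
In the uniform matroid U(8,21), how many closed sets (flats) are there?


Flats of U(8,21): every subset of size < 8 is a flat, plus E itself.
Count = C(21,0) + C(21,1) + C(21,2) + C(21,3) + C(21,4) + C(21,5) + C(21,6) + C(21,7) + 1
     = 1 + 21 + 210 + 1330 + 5985 + 20349 + 54264 + 116280 + 1
     = 198441.

198441


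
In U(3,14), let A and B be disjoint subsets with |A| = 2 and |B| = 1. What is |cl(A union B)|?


|A union B| = 2 + 1 = 3 (disjoint).
In U(3,14), cl(S) = S if |S| < 3, else cl(S) = E.
Since 3 >= 3, cl(A union B) = E.
|cl(A union B)| = 14.

14


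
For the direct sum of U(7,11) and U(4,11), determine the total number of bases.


Bases of a direct sum M1 + M2: |B| = |B(M1)| * |B(M2)|.
|B(U(7,11))| = C(11,7) = 330.
|B(U(4,11))| = C(11,4) = 330.
Total bases = 330 * 330 = 108900.

108900


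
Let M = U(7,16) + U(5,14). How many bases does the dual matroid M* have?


(M1+M2)* = M1* + M2*.
M1* = U(9,16), bases: C(16,9) = 11440.
M2* = U(9,14), bases: C(14,9) = 2002.
|B(M*)| = 11440 * 2002 = 22902880.

22902880


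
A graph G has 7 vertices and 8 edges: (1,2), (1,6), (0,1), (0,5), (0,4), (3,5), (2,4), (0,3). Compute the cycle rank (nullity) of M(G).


Cycle rank (nullity) = |E| - r(M) = |E| - (|V| - c).
|E| = 8, |V| = 7, c = 1.
Nullity = 8 - (7 - 1) = 8 - 6 = 2.

2


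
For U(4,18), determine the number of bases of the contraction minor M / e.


Contracting e from U(4,18) gives U(3,17).
Bases of U(3,17) = C(17,3) = 17! / (3! * 14!) = 680.

680


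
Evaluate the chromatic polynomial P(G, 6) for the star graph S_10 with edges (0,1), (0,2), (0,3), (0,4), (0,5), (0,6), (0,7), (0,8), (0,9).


P(tree, k) = k * (k-1)^(9) for any tree on 10 vertices.
P(6) = 6 * 5^9 = 6 * 1953125 = 11718750.

11718750


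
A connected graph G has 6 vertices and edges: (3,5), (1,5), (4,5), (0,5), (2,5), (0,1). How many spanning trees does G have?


By Kirchhoff's matrix tree theorem, the number of spanning trees equals
the determinant of any cofactor of the Laplacian matrix L.
G has 6 vertices and 6 edges.
Computing the (5 x 5) cofactor determinant gives 3.

3


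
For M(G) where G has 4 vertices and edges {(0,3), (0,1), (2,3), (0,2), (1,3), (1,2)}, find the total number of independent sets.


An independent set in a graphic matroid is an acyclic edge subset.
G has 4 vertices and 6 edges.
Enumerate all 2^6 = 64 subsets, checking for acyclicity.
Total independent sets = 38.

38


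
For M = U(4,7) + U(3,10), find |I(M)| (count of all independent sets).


For a direct sum, |I(M1+M2)| = |I(M1)| * |I(M2)|.
|I(U(4,7))| = sum C(7,k) for k=0..4 = 99.
|I(U(3,10))| = sum C(10,k) for k=0..3 = 176.
Total = 99 * 176 = 17424.

17424


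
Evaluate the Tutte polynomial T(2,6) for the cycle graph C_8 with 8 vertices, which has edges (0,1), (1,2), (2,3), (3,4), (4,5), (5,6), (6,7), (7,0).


T(C_8; x,y) = x + x^2 + ... + x^(7) + y.
T(2,6) = 2^1 + 2^2 + 2^3 + 2^4 + 2^5 + 2^6 + 2^7 + 6
= 2 + 4 + 8 + 16 + 32 + 64 + 128 + 6
= 260.

260


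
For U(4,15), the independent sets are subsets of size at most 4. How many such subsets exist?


Independent sets of U(4,15) are all subsets of size <= 4.
Count = (15 choose 0) + (15 choose 1) + (15 choose 2) + (15 choose 3) + (15 choose 4)
     = 1 + 15 + 105 + 455 + 1365
     = 1941.

1941


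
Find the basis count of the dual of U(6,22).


The dual of U(r,n) is U(n-r, n) = U(16,22).
Bases of U(16,22) are all (16)-element subsets.
|B(M*)| = C(22,16) = 74613.

74613


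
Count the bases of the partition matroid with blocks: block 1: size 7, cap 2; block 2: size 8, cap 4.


A basis picks exactly ci elements from block i.
Number of bases = product of C(|Si|, ci).
= C(7,2) * C(8,4)
= 21 * 70
= 1470.

1470


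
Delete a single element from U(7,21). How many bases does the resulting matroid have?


Deleting e from U(7,21) gives U(7,20) since n > r.
Bases of U(7,20) = C(20,7) = 20! / (7! * 13!) = 77520.

77520


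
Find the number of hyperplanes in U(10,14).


Hyperplanes of U(10,14) are flats of rank 9.
In a uniform matroid, these are exactly the (9)-element subsets.
Count = C(14,9) = 14! / (9! * 5!) = 2002.

2002


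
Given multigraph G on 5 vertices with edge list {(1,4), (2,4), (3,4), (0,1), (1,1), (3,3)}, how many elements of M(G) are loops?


In a graphic matroid, a loop is a self-loop edge (u,u) with rank 0.
Examining all 6 edges for self-loops...
Self-loops found: (1,1), (3,3)
Number of loops = 2.

2


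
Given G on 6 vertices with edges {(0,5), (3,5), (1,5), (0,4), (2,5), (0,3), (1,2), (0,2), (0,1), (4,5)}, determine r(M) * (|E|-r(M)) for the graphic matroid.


r(M) = |V| - c = 6 - 1 = 5.
nullity = |E| - r(M) = 10 - 5 = 5.
Product = 5 * 5 = 25.

25


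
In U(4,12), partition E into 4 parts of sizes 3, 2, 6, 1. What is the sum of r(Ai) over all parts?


r(Ai) = min(|Ai|, 4) for each part.
Sum = min(3,4) + min(2,4) + min(6,4) + min(1,4)
    = 3 + 2 + 4 + 1
    = 10.

10


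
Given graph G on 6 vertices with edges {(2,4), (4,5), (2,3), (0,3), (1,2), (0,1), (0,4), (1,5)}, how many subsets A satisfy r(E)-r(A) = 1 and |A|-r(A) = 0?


R(x,y) = sum over A in 2^E of x^(r(E)-r(A)) * y^(|A|-r(A)).
G has 6 vertices, 8 edges. r(E) = 5.
Enumerate all 2^8 = 256 subsets.
Count subsets with r(E)-r(A)=1 and |A|-r(A)=0: 65.

65


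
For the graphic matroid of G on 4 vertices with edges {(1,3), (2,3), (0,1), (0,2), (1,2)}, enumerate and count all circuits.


A circuit in a graphic matroid = edge set of a simple cycle.
G has 4 vertices and 5 edges.
Enumerating all minimal edge subsets forming cycles...
Total circuits found: 3.

3


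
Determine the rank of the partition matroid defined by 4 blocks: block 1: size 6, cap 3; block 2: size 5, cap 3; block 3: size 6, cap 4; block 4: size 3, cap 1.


Rank of a partition matroid = sum of min(|Si|, ci) for each block.
= min(6,3) + min(5,3) + min(6,4) + min(3,1)
= 3 + 3 + 4 + 1
= 11.

11


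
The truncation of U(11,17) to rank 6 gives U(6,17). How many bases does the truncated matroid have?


Truncating U(11,17) to rank 6 gives U(6,17).
Bases of U(6,17) are all 6-element subsets of 17 elements.
Number of bases = C(17,6) = 17! / (6! * 11!) = 12376.

12376


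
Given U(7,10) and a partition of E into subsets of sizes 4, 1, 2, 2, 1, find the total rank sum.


r(Ai) = min(|Ai|, 7) for each part.
Sum = min(4,7) + min(1,7) + min(2,7) + min(2,7) + min(1,7)
    = 4 + 1 + 2 + 2 + 1
    = 10.

10


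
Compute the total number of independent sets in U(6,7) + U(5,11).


For a direct sum, |I(M1+M2)| = |I(M1)| * |I(M2)|.
|I(U(6,7))| = sum C(7,k) for k=0..6 = 127.
|I(U(5,11))| = sum C(11,k) for k=0..5 = 1024.
Total = 127 * 1024 = 130048.

130048


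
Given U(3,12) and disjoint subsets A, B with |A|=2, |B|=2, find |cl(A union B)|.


|A union B| = 2 + 2 = 4 (disjoint).
In U(3,12), cl(S) = S if |S| < 3, else cl(S) = E.
Since 4 >= 3, cl(A union B) = E.
|cl(A union B)| = 12.

12


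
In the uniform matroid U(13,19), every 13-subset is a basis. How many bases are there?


Bases of U(13,19) are all 13-element subsets of the 19-element ground set.
Number of bases = C(19,13).
C(19,13) = 27132.

27132


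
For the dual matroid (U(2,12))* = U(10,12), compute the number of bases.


The dual of U(r,n) is U(n-r, n) = U(10,12).
Bases of U(10,12) are all (10)-element subsets.
|B(M*)| = C(12,10) = 66.

66


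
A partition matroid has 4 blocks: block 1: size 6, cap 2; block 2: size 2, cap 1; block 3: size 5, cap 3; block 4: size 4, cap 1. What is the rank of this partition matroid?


Rank of a partition matroid = sum of min(|Si|, ci) for each block.
= min(6,2) + min(2,1) + min(5,3) + min(4,1)
= 2 + 1 + 3 + 1
= 7.

7


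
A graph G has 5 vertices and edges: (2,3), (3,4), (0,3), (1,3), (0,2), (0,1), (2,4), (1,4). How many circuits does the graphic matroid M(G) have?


A circuit in a graphic matroid = edge set of a simple cycle.
G has 5 vertices and 8 edges.
Enumerating all minimal edge subsets forming cycles...
Total circuits found: 13.

13


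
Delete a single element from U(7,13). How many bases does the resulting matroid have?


Deleting e from U(7,13) gives U(7,12) since n > r.
Bases of U(7,12) = C(12,7) = 12! / (7! * 5!) = 792.

792


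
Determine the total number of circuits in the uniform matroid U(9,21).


In U(9,21), circuits are the (10)-element subsets.
Any set of 10 elements is dependent, and removing any one element gives
an independent set of size 9, so it is a minimal dependent set.
Number of circuits = C(21,10) = 352716.

352716


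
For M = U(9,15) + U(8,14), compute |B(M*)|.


(M1+M2)* = M1* + M2*.
M1* = U(6,15), bases: C(15,6) = 5005.
M2* = U(6,14), bases: C(14,6) = 3003.
|B(M*)| = 5005 * 3003 = 15030015.

15030015


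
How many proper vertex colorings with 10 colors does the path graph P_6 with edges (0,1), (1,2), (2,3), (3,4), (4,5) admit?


P(P_6, k) = k * (k-1)^(5).
P(10) = 10 * 9^5 = 10 * 59049 = 590490.

590490


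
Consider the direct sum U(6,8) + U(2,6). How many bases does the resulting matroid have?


Bases of a direct sum M1 + M2: |B| = |B(M1)| * |B(M2)|.
|B(U(6,8))| = C(8,6) = 28.
|B(U(2,6))| = C(6,2) = 15.
Total bases = 28 * 15 = 420.

420


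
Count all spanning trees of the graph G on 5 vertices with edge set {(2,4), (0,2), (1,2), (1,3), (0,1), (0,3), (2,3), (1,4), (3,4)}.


By Kirchhoff's matrix tree theorem, the number of spanning trees equals
the determinant of any cofactor of the Laplacian matrix L.
G has 5 vertices and 9 edges.
Computing the (4 x 4) cofactor determinant gives 75.

75


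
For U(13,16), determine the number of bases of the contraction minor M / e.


Contracting e from U(13,16) gives U(12,15).
Bases of U(12,15) = C(15,12) = 455.

455


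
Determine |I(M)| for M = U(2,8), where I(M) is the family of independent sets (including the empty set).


Independent sets of U(2,8) are all subsets of size <= 2.
Count = C(8,0) + C(8,1) + C(8,2)
     = 1 + 8 + 28
     = 37.

37


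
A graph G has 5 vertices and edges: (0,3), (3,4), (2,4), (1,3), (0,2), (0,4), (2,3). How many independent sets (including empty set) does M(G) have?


An independent set in a graphic matroid is an acyclic edge subset.
G has 5 vertices and 7 edges.
Enumerate all 2^7 = 128 subsets, checking for acyclicity.
Total independent sets = 76.

76


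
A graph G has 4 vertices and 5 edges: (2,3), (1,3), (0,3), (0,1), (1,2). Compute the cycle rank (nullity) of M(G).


Cycle rank (nullity) = |E| - r(M) = |E| - (|V| - c).
|E| = 5, |V| = 4, c = 1.
Nullity = 5 - (4 - 1) = 5 - 3 = 2.

2


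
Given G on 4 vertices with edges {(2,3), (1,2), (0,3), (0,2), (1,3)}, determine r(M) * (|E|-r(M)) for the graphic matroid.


r(M) = |V| - c = 4 - 1 = 3.
nullity = |E| - r(M) = 5 - 3 = 2.
Product = 3 * 2 = 6.

6


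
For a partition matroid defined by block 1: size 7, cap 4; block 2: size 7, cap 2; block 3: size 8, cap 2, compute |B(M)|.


A basis picks exactly ci elements from block i.
Number of bases = product of C(|Si|, ci).
= C(7,4) * C(7,2) * C(8,2)
= 35 * 21 * 28
= 20580.

20580


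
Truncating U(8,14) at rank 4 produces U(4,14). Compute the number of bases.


Truncating U(8,14) to rank 4 gives U(4,14).
Bases of U(4,14) are all 4-element subsets of 14 elements.
Number of bases = C(14,4) = 14! / (4! * 10!) = 1001.

1001


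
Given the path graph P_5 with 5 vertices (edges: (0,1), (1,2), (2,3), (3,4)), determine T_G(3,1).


A path on 5 vertices is a tree with 4 edges.
T(x,y) = x^(4) for any tree.
T(3,1) = 3^4 = 81.

81


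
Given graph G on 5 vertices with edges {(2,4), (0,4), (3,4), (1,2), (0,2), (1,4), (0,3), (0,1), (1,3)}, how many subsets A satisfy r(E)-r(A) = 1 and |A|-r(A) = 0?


R(x,y) = sum over A in 2^E of x^(r(E)-r(A)) * y^(|A|-r(A)).
G has 5 vertices, 9 edges. r(E) = 4.
Enumerate all 2^9 = 512 subsets.
Count subsets with r(E)-r(A)=1 and |A|-r(A)=0: 77.

77


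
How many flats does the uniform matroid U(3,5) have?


Flats of U(3,5): every subset of size < 3 is a flat, plus E itself.
Count = (5 choose 0) + (5 choose 1) + (5 choose 2) + 1
     = 1 + 5 + 10 + 1
     = 17.

17


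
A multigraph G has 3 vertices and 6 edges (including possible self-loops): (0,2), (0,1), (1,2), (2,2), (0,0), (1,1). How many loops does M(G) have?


In a graphic matroid, a loop is a self-loop edge (u,u) with rank 0.
Examining all 6 edges for self-loops...
Self-loops found: (2,2), (0,0), (1,1)
Number of loops = 3.

3


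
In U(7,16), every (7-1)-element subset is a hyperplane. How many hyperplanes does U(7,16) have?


Hyperplanes of U(7,16) are flats of rank 6.
In a uniform matroid, these are exactly the (6)-element subsets.
Count = C(16,6) = 16! / (6! * 10!) = 8008.

8008


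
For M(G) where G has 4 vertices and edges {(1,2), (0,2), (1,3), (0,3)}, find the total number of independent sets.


An independent set in a graphic matroid is an acyclic edge subset.
G has 4 vertices and 4 edges.
Enumerate all 2^4 = 16 subsets, checking for acyclicity.
Total independent sets = 15.

15


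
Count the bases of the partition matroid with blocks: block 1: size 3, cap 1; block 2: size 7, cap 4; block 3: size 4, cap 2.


A basis picks exactly ci elements from block i.
Number of bases = product of C(|Si|, ci).
= C(3,1) * C(7,4) * C(4,2)
= 3 * 35 * 6
= 630.

630


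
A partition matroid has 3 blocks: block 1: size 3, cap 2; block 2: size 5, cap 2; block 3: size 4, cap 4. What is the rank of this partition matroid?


Rank of a partition matroid = sum of min(|Si|, ci) for each block.
= min(3,2) + min(5,2) + min(4,4)
= 2 + 2 + 4
= 8.

8


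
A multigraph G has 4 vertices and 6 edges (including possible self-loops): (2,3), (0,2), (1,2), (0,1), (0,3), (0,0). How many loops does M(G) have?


In a graphic matroid, a loop is a self-loop edge (u,u) with rank 0.
Examining all 6 edges for self-loops...
Self-loops found: (0,0)
Number of loops = 1.

1


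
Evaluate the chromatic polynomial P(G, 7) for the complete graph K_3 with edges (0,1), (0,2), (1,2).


P(K_3, k) = k(k-1)(k-2)...(k-2).
P(7) = (7) * (6) * (5) = 210.

210


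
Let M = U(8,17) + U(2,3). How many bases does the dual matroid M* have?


(M1+M2)* = M1* + M2*.
M1* = U(9,17), bases: C(17,9) = 24310.
M2* = U(1,3), bases: C(3,1) = 3.
|B(M*)| = 24310 * 3 = 72930.

72930


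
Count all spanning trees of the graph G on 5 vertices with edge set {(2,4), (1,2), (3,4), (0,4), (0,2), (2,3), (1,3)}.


By Kirchhoff's matrix tree theorem, the number of spanning trees equals
the determinant of any cofactor of the Laplacian matrix L.
G has 5 vertices and 7 edges.
Computing the (4 x 4) cofactor determinant gives 21.

21


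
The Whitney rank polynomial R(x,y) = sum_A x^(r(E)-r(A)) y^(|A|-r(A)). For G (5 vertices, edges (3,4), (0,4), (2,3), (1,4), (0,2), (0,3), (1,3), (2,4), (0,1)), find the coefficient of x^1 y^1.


R(x,y) = sum over A in 2^E of x^(r(E)-r(A)) * y^(|A|-r(A)).
G has 5 vertices, 9 edges. r(E) = 4.
Enumerate all 2^9 = 512 subsets.
Count subsets with r(E)-r(A)=1 and |A|-r(A)=1: 51.

51


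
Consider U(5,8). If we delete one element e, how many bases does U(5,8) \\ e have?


Deleting e from U(5,8) gives U(5,7) since n > r.
Bases of U(5,7) = C(7,5) = 7! / (5! * 2!) = 21.

21


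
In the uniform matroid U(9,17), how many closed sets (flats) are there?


Flats of U(9,17): every subset of size < 9 is a flat, plus E itself.
Count = C(17,0) + C(17,1) + C(17,2) + C(17,3) + C(17,4) + C(17,5) + C(17,6) + C(17,7) + C(17,8) + 1
     = 1 + 17 + 136 + 680 + 2380 + 6188 + 12376 + 19448 + 24310 + 1
     = 65537.

65537


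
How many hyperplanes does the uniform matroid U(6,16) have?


Hyperplanes of U(6,16) are flats of rank 5.
In a uniform matroid, these are exactly the (5)-element subsets.
Count = (16 choose 5) = 4368.

4368


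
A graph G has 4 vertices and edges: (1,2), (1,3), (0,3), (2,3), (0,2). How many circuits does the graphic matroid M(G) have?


A circuit in a graphic matroid = edge set of a simple cycle.
G has 4 vertices and 5 edges.
Enumerating all minimal edge subsets forming cycles...
Total circuits found: 3.

3


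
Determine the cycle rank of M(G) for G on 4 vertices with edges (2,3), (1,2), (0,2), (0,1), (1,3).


Cycle rank (nullity) = |E| - r(M) = |E| - (|V| - c).
|E| = 5, |V| = 4, c = 1.
Nullity = 5 - (4 - 1) = 5 - 3 = 2.

2


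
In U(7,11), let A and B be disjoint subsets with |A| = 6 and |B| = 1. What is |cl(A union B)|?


|A union B| = 6 + 1 = 7 (disjoint).
In U(7,11), cl(S) = S if |S| < 7, else cl(S) = E.
Since 7 >= 7, cl(A union B) = E.
|cl(A union B)| = 11.

11


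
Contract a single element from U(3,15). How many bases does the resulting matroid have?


Contracting e from U(3,15) gives U(2,14).
Bases of U(2,14) = C(14,2) = 14! / (2! * 12!) = 91.

91


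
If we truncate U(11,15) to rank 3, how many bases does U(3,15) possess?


Truncating U(11,15) to rank 3 gives U(3,15).
Bases of U(3,15) are all 3-element subsets of 15 elements.
Number of bases = C(15,3) = (15 * 14 * 13) / (1 * 2 * 3) = 455.

455


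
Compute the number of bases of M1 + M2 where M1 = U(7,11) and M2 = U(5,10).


Bases of a direct sum M1 + M2: |B| = |B(M1)| * |B(M2)|.
|B(U(7,11))| = C(11,7) = 330.
|B(U(5,10))| = C(10,5) = 252.
Total bases = 330 * 252 = 83160.

83160


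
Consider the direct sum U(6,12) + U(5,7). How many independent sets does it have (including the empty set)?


For a direct sum, |I(M1+M2)| = |I(M1)| * |I(M2)|.
|I(U(6,12))| = sum C(12,k) for k=0..6 = 2510.
|I(U(5,7))| = sum C(7,k) for k=0..5 = 120.
Total = 2510 * 120 = 301200.

301200


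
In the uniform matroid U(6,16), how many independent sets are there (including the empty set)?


Independent sets of U(6,16) are all subsets of size <= 6.
Count = (16 choose 0) + (16 choose 1) + (16 choose 2) + (16 choose 3) + (16 choose 4) + (16 choose 5) + (16 choose 6)
     = 1 + 16 + 120 + 560 + 1820 + 4368 + 8008
     = 14893.

14893


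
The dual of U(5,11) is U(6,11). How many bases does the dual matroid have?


The dual of U(r,n) is U(n-r, n) = U(6,11).
Bases of U(6,11) are all (6)-element subsets.
|B(M*)| = (11 choose 6) = 462.

462


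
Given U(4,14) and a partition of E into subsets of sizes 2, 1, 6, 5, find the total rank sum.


r(Ai) = min(|Ai|, 4) for each part.
Sum = min(2,4) + min(1,4) + min(6,4) + min(5,4)
    = 2 + 1 + 4 + 4
    = 11.

11


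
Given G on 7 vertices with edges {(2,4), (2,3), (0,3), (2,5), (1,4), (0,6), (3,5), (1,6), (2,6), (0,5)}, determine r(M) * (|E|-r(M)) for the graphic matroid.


r(M) = |V| - c = 7 - 1 = 6.
nullity = |E| - r(M) = 10 - 6 = 4.
Product = 6 * 4 = 24.

24


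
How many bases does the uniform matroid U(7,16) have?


Bases of U(7,16) are all 7-element subsets of the 16-element ground set.
Number of bases = C(16,7).
(16 choose 7) = 11440.

11440


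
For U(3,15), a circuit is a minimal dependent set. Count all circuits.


In U(3,15), circuits are the (4)-element subsets.
Any set of 4 elements is dependent, and removing any one element gives
an independent set of size 3, so it is a minimal dependent set.
Number of circuits = C(15,4) = 15! / (4! * 11!) = 1365.

1365


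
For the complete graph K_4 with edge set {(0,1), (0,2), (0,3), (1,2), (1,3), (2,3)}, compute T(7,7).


T(K_4; x,y) = x^3 + 3x^2 + 4xy + 2x + y^3 + 3y^2 + 2y.
Substituting x=7, y=7:
= 343 + 147 + 196 + 14 + 343 + 147 + 14
= 1204.

1204


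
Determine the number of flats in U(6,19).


Flats of U(6,19): every subset of size < 6 is a flat, plus E itself.
Count = C(19,0) + C(19,1) + C(19,2) + C(19,3) + C(19,4) + C(19,5) + 1
     = 1 + 19 + 171 + 969 + 3876 + 11628 + 1
     = 16665.

16665


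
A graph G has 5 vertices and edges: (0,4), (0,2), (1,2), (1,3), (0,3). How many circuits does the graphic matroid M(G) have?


A circuit in a graphic matroid = edge set of a simple cycle.
G has 5 vertices and 5 edges.
Enumerating all minimal edge subsets forming cycles...
Total circuits found: 1.

1


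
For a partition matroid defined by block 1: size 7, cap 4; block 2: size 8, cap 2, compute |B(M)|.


A basis picks exactly ci elements from block i.
Number of bases = product of C(|Si|, ci).
= C(7,4) * C(8,2)
= 35 * 28
= 980.

980


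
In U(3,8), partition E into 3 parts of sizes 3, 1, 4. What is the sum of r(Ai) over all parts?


r(Ai) = min(|Ai|, 3) for each part.
Sum = min(3,3) + min(1,3) + min(4,3)
    = 3 + 1 + 3
    = 7.

7


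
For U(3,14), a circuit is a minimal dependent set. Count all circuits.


In U(3,14), circuits are the (4)-element subsets.
Any set of 4 elements is dependent, and removing any one element gives
an independent set of size 3, so it is a minimal dependent set.
Number of circuits = C(14,4) = (14 * 13 * 12 * 11) / (1 * 2 * 3 * 4) = 1001.

1001


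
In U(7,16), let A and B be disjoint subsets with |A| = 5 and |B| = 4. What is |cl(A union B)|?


|A union B| = 5 + 4 = 9 (disjoint).
In U(7,16), cl(S) = S if |S| < 7, else cl(S) = E.
Since 9 >= 7, cl(A union B) = E.
|cl(A union B)| = 16.

16


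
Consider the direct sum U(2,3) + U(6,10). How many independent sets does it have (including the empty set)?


For a direct sum, |I(M1+M2)| = |I(M1)| * |I(M2)|.
|I(U(2,3))| = sum C(3,k) for k=0..2 = 7.
|I(U(6,10))| = sum C(10,k) for k=0..6 = 848.
Total = 7 * 848 = 5936.

5936


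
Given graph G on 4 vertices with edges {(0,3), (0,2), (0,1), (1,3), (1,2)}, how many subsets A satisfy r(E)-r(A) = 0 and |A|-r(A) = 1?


R(x,y) = sum over A in 2^E of x^(r(E)-r(A)) * y^(|A|-r(A)).
G has 4 vertices, 5 edges. r(E) = 3.
Enumerate all 2^5 = 32 subsets.
Count subsets with r(E)-r(A)=0 and |A|-r(A)=1: 5.

5


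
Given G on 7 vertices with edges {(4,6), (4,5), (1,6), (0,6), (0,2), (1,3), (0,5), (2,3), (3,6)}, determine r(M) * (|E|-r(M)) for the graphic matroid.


r(M) = |V| - c = 7 - 1 = 6.
nullity = |E| - r(M) = 9 - 6 = 3.
Product = 6 * 3 = 18.

18


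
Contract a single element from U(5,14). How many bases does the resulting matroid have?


Contracting e from U(5,14) gives U(4,13).
Bases of U(4,13) = C(13,4) = (13 * 12 * 11 * 10) / (1 * 2 * 3 * 4) = 715.

715


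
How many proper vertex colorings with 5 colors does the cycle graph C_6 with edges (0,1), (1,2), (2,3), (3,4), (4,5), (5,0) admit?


P(C_6, k) = (k-1)^6 + (-1)^6*(k-1).
P(5) = (4)^6 + 4
= 4096 + 4 = 4100.

4100


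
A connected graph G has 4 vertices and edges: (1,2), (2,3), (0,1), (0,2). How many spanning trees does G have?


By Kirchhoff's matrix tree theorem, the number of spanning trees equals
the determinant of any cofactor of the Laplacian matrix L.
G has 4 vertices and 4 edges.
Computing the (3 x 3) cofactor determinant gives 3.

3


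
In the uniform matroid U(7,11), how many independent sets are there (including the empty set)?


Independent sets of U(7,11) are all subsets of size <= 7.
Count = C(11,0) + C(11,1) + C(11,2) + C(11,3) + C(11,4) + C(11,5) + C(11,6) + C(11,7)
     = 1 + 11 + 55 + 165 + 330 + 462 + 462 + 330
     = 1816.

1816


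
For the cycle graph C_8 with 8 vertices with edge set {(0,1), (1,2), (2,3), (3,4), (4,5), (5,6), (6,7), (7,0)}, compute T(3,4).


T(C_8; x,y) = x + x^2 + ... + x^(7) + y.
T(3,4) = 3^1 + 3^2 + 3^3 + 3^4 + 3^5 + 3^6 + 3^7 + 4
= 3 + 9 + 27 + 81 + 243 + 729 + 2187 + 4
= 3283.

3283


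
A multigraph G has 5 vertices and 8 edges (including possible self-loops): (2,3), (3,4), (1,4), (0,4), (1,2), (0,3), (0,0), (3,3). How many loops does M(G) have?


In a graphic matroid, a loop is a self-loop edge (u,u) with rank 0.
Examining all 8 edges for self-loops...
Self-loops found: (0,0), (3,3)
Number of loops = 2.

2


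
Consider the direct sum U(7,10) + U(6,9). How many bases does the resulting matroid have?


Bases of a direct sum M1 + M2: |B| = |B(M1)| * |B(M2)|.
|B(U(7,10))| = C(10,7) = 120.
|B(U(6,9))| = C(9,6) = 84.
Total bases = 120 * 84 = 10080.

10080


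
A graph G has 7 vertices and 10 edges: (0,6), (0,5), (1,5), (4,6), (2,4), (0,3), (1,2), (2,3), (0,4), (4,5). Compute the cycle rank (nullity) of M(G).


Cycle rank (nullity) = |E| - r(M) = |E| - (|V| - c).
|E| = 10, |V| = 7, c = 1.
Nullity = 10 - (7 - 1) = 10 - 6 = 4.

4


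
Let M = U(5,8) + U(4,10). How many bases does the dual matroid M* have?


(M1+M2)* = M1* + M2*.
M1* = U(3,8), bases: C(8,3) = 56.
M2* = U(6,10), bases: C(10,6) = 210.
|B(M*)| = 56 * 210 = 11760.

11760


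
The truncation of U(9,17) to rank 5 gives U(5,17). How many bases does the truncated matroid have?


Truncating U(9,17) to rank 5 gives U(5,17).
Bases of U(5,17) are all 5-element subsets of 17 elements.
Number of bases = C(17,5) = 17! / (5! * 12!) = 6188.

6188


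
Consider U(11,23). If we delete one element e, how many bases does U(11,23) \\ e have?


Deleting e from U(11,23) gives U(11,22) since n > r.
Bases of U(11,22) = (22 choose 11) = 705432.

705432


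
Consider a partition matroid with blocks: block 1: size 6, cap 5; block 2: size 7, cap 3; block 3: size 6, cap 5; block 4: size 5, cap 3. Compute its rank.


Rank of a partition matroid = sum of min(|Si|, ci) for each block.
= min(6,5) + min(7,3) + min(6,5) + min(5,3)
= 5 + 3 + 5 + 3
= 16.

16


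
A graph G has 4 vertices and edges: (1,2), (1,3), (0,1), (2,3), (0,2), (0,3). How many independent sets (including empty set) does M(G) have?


An independent set in a graphic matroid is an acyclic edge subset.
G has 4 vertices and 6 edges.
Enumerate all 2^6 = 64 subsets, checking for acyclicity.
Total independent sets = 38.

38


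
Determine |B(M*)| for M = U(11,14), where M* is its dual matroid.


The dual of U(r,n) is U(n-r, n) = U(3,14).
Bases of U(3,14) are all (3)-element subsets.
|B(M*)| = C(14,3) = (14 * 13 * 12) / (1 * 2 * 3) = 364.

364


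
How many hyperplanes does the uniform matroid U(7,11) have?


Hyperplanes of U(7,11) are flats of rank 6.
In a uniform matroid, these are exactly the (6)-element subsets.
Count = C(11,6) = 462.

462


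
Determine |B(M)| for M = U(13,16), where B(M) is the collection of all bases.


Bases of U(13,16) are all 13-element subsets of the 16-element ground set.
Number of bases = C(16,13).
C(16,13) = 16! / (13! * 3!) = 560.

560


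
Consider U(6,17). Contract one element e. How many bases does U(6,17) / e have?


Contracting e from U(6,17) gives U(5,16).
Bases of U(5,16) = (16 choose 5) = 4368.

4368


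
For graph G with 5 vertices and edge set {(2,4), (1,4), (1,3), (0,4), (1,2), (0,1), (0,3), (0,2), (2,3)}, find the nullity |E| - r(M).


Cycle rank (nullity) = |E| - r(M) = |E| - (|V| - c).
|E| = 9, |V| = 5, c = 1.
Nullity = 9 - (5 - 1) = 9 - 4 = 5.

5


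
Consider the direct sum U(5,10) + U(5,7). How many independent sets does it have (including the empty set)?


For a direct sum, |I(M1+M2)| = |I(M1)| * |I(M2)|.
|I(U(5,10))| = sum C(10,k) for k=0..5 = 638.
|I(U(5,7))| = sum C(7,k) for k=0..5 = 120.
Total = 638 * 120 = 76560.

76560


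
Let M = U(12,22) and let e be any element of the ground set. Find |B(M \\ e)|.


Deleting e from U(12,22) gives U(12,21) since n > r.
Bases of U(12,21) = C(21,12) = 21! / (12! * 9!) = 293930.

293930


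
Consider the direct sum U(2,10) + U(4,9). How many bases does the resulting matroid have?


Bases of a direct sum M1 + M2: |B| = |B(M1)| * |B(M2)|.
|B(U(2,10))| = C(10,2) = 45.
|B(U(4,9))| = C(9,4) = 126.
Total bases = 45 * 126 = 5670.

5670


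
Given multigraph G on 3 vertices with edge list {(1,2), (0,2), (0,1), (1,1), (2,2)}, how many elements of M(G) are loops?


In a graphic matroid, a loop is a self-loop edge (u,u) with rank 0.
Examining all 5 edges for self-loops...
Self-loops found: (1,1), (2,2)
Number of loops = 2.

2


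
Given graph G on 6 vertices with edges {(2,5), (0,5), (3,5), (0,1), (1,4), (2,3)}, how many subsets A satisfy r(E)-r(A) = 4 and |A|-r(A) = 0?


R(x,y) = sum over A in 2^E of x^(r(E)-r(A)) * y^(|A|-r(A)).
G has 6 vertices, 6 edges. r(E) = 5.
Enumerate all 2^6 = 64 subsets.
Count subsets with r(E)-r(A)=4 and |A|-r(A)=0: 6.

6


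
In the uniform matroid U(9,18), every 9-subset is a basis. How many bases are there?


Bases of U(9,18) are all 9-element subsets of the 18-element ground set.
Number of bases = C(18,9).
(18 choose 9) = 48620.

48620


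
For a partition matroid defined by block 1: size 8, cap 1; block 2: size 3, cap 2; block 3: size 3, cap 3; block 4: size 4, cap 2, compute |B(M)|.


A basis picks exactly ci elements from block i.
Number of bases = product of C(|Si|, ci).
= C(8,1) * C(3,2) * C(3,3) * C(4,2)
= 8 * 3 * 1 * 6
= 144.

144


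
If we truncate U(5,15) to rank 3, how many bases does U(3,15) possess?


Truncating U(5,15) to rank 3 gives U(3,15).
Bases of U(3,15) are all 3-element subsets of 15 elements.
Number of bases = C(15,3) = 15! / (3! * 12!) = 455.

455


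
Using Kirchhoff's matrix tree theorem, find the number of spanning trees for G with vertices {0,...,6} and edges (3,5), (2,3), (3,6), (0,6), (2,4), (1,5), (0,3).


By Kirchhoff's matrix tree theorem, the number of spanning trees equals
the determinant of any cofactor of the Laplacian matrix L.
G has 7 vertices and 7 edges.
Computing the (6 x 6) cofactor determinant gives 3.

3


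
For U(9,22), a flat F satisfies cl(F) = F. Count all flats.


Flats of U(9,22): every subset of size < 9 is a flat, plus E itself.
Count = (22 choose 0) + (22 choose 1) + (22 choose 2) + (22 choose 3) + (22 choose 4) + (22 choose 5) + (22 choose 6) + (22 choose 7) + (22 choose 8) + 1
     = 1 + 22 + 231 + 1540 + 7315 + 26334 + 74613 + 170544 + 319770 + 1
     = 600371.

600371


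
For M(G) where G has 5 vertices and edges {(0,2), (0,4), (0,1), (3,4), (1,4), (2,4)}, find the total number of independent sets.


An independent set in a graphic matroid is an acyclic edge subset.
G has 5 vertices and 6 edges.
Enumerate all 2^6 = 64 subsets, checking for acyclicity.
Total independent sets = 48.

48


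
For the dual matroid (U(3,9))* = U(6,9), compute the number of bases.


The dual of U(r,n) is U(n-r, n) = U(6,9).
Bases of U(6,9) are all (6)-element subsets.
|B(M*)| = C(9,6) = 9! / (6! * 3!) = 84.

84


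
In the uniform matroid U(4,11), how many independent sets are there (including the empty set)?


Independent sets of U(4,11) are all subsets of size <= 4.
Count = (11 choose 0) + (11 choose 1) + (11 choose 2) + (11 choose 3) + (11 choose 4)
     = 1 + 11 + 55 + 165 + 330
     = 562.

562


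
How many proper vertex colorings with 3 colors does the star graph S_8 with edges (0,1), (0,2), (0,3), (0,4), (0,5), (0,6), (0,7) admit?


P(tree, k) = k * (k-1)^(7) for any tree on 8 vertices.
P(3) = 3 * 2^7 = 3 * 128 = 384.

384


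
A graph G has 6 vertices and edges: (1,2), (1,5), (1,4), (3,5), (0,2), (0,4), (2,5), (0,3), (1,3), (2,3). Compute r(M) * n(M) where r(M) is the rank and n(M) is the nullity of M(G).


r(M) = |V| - c = 6 - 1 = 5.
nullity = |E| - r(M) = 10 - 5 = 5.
Product = 5 * 5 = 25.

25


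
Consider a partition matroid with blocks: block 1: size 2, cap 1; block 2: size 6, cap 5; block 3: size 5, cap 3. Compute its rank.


Rank of a partition matroid = sum of min(|Si|, ci) for each block.
= min(2,1) + min(6,5) + min(5,3)
= 1 + 5 + 3
= 9.

9


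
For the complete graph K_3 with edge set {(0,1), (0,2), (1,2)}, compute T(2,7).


T(K_3; x,y) = x^2 + x + y.
T(2,7) = 4 + 2 + 7 = 13.

13


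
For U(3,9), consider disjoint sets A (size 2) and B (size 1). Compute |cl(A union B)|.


|A union B| = 2 + 1 = 3 (disjoint).
In U(3,9), cl(S) = S if |S| < 3, else cl(S) = E.
Since 3 >= 3, cl(A union B) = E.
|cl(A union B)| = 9.

9


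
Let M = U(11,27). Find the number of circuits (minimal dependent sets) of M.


In U(11,27), circuits are the (12)-element subsets.
Any set of 12 elements is dependent, and removing any one element gives
an independent set of size 11, so it is a minimal dependent set.
Number of circuits = C(27,12) = 27! / (12! * 15!) = 17383860.

17383860


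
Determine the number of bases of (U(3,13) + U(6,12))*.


(M1+M2)* = M1* + M2*.
M1* = U(10,13), bases: C(13,10) = 286.
M2* = U(6,12), bases: C(12,6) = 924.
|B(M*)| = 286 * 924 = 264264.

264264


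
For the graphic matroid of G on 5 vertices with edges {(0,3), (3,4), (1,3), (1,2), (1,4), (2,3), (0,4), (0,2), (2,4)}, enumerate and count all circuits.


A circuit in a graphic matroid = edge set of a simple cycle.
G has 5 vertices and 9 edges.
Enumerating all minimal edge subsets forming cycles...
Total circuits found: 22.

22


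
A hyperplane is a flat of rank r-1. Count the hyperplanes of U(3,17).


Hyperplanes of U(3,17) are flats of rank 2.
In a uniform matroid, these are exactly the (2)-element subsets.
Count = (17 choose 2) = 136.

136


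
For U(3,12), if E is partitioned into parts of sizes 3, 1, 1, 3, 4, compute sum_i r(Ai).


r(Ai) = min(|Ai|, 3) for each part.
Sum = min(3,3) + min(1,3) + min(1,3) + min(3,3) + min(4,3)
    = 3 + 1 + 1 + 3 + 3
    = 11.

11


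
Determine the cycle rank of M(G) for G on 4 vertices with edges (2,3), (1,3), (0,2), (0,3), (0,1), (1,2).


Cycle rank (nullity) = |E| - r(M) = |E| - (|V| - c).
|E| = 6, |V| = 4, c = 1.
Nullity = 6 - (4 - 1) = 6 - 3 = 3.

3


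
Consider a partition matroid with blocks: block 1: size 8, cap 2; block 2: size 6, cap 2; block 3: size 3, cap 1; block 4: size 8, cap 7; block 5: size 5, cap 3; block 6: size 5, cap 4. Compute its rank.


Rank of a partition matroid = sum of min(|Si|, ci) for each block.
= min(8,2) + min(6,2) + min(3,1) + min(8,7) + min(5,3) + min(5,4)
= 2 + 2 + 1 + 7 + 3 + 4
= 19.

19


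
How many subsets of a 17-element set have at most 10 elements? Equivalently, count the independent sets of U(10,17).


Independent sets of U(10,17) are all subsets of size <= 10.
Count = C(17,0) + C(17,1) + C(17,2) + C(17,3) + C(17,4) + C(17,5) + C(17,6) + C(17,7) + C(17,8) + C(17,9) + C(17,10)
     = 1 + 17 + 136 + 680 + 2380 + 6188 + 12376 + 19448 + 24310 + 24310 + 19448
     = 109294.

109294


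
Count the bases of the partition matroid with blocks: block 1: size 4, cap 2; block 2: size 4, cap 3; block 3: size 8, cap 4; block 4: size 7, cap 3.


A basis picks exactly ci elements from block i.
Number of bases = product of C(|Si|, ci).
= C(4,2) * C(4,3) * C(8,4) * C(7,3)
= 6 * 4 * 70 * 35
= 58800.

58800


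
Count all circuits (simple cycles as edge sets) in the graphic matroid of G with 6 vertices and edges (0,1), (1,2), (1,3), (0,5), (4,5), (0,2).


A circuit in a graphic matroid = edge set of a simple cycle.
G has 6 vertices and 6 edges.
Enumerating all minimal edge subsets forming cycles...
Total circuits found: 1.

1


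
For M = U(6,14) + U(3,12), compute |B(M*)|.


(M1+M2)* = M1* + M2*.
M1* = U(8,14), bases: C(14,8) = 3003.
M2* = U(9,12), bases: C(12,9) = 220.
|B(M*)| = 3003 * 220 = 660660.

660660


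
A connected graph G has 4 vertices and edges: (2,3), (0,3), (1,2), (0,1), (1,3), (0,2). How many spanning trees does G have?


By Kirchhoff's matrix tree theorem, the number of spanning trees equals
the determinant of any cofactor of the Laplacian matrix L.
G has 4 vertices and 6 edges.
Computing the (3 x 3) cofactor determinant gives 16.

16


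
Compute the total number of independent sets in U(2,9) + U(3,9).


For a direct sum, |I(M1+M2)| = |I(M1)| * |I(M2)|.
|I(U(2,9))| = sum C(9,k) for k=0..2 = 46.
|I(U(3,9))| = sum C(9,k) for k=0..3 = 130.
Total = 46 * 130 = 5980.

5980


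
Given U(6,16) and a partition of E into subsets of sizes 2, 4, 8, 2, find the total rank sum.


r(Ai) = min(|Ai|, 6) for each part.
Sum = min(2,6) + min(4,6) + min(8,6) + min(2,6)
    = 2 + 4 + 6 + 2
    = 14.

14


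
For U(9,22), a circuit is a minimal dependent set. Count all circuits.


In U(9,22), circuits are the (10)-element subsets.
Any set of 10 elements is dependent, and removing any one element gives
an independent set of size 9, so it is a minimal dependent set.
Number of circuits = (22 choose 10) = 646646.

646646


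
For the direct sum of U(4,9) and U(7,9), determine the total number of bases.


Bases of a direct sum M1 + M2: |B| = |B(M1)| * |B(M2)|.
|B(U(4,9))| = C(9,4) = 126.
|B(U(7,9))| = C(9,7) = 36.
Total bases = 126 * 36 = 4536.

4536


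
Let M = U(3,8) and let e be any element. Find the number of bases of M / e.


Contracting e from U(3,8) gives U(2,7).
Bases of U(2,7) = C(7,2) = (7 * 6) / (1 * 2) = 21.

21


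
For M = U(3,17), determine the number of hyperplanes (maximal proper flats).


Hyperplanes of U(3,17) are flats of rank 2.
In a uniform matroid, these are exactly the (2)-element subsets.
Count = C(17,2) = (17 * 16) / (1 * 2) = 136.

136


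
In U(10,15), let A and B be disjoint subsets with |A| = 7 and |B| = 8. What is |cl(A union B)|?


|A union B| = 7 + 8 = 15 (disjoint).
In U(10,15), cl(S) = S if |S| < 10, else cl(S) = E.
Since 15 >= 10, cl(A union B) = E.
|cl(A union B)| = 15.

15


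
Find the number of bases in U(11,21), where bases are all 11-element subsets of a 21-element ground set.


Bases of U(11,21) are all 11-element subsets of the 21-element ground set.
Number of bases = C(21,11).
C(21,11) = 21! / (11! * 10!) = 352716.

352716


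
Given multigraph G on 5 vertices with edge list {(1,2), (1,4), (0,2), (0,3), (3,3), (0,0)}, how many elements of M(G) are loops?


In a graphic matroid, a loop is a self-loop edge (u,u) with rank 0.
Examining all 6 edges for self-loops...
Self-loops found: (3,3), (0,0)
Number of loops = 2.

2


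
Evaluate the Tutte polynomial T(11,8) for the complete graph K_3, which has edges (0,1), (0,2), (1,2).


T(K_3; x,y) = x^2 + x + y.
T(11,8) = 121 + 11 + 8 = 140.

140


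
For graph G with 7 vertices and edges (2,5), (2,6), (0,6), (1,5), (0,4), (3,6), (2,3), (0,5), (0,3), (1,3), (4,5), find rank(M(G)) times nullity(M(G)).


r(M) = |V| - c = 7 - 1 = 6.
nullity = |E| - r(M) = 11 - 6 = 5.
Product = 6 * 5 = 30.

30


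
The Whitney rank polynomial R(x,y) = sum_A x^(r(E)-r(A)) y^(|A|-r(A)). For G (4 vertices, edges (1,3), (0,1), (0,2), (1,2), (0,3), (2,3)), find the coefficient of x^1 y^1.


R(x,y) = sum over A in 2^E of x^(r(E)-r(A)) * y^(|A|-r(A)).
G has 4 vertices, 6 edges. r(E) = 3.
Enumerate all 2^6 = 64 subsets.
Count subsets with r(E)-r(A)=1 and |A|-r(A)=1: 4.

4


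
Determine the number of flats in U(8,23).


Flats of U(8,23): every subset of size < 8 is a flat, plus E itself.
Count = C(23,0) + C(23,1) + C(23,2) + C(23,3) + C(23,4) + C(23,5) + C(23,6) + C(23,7) + 1
     = 1 + 23 + 253 + 1771 + 8855 + 33649 + 100947 + 245157 + 1
     = 390657.

390657


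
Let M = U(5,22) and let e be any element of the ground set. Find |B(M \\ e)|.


Deleting e from U(5,22) gives U(5,21) since n > r.
Bases of U(5,21) = C(21,5) = 20349.

20349


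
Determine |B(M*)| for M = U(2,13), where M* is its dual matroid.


The dual of U(r,n) is U(n-r, n) = U(11,13).
Bases of U(11,13) are all (11)-element subsets.
|B(M*)| = (13 choose 11) = 78.

78


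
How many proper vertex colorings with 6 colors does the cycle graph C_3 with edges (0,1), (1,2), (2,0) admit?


P(C_3, k) = (k-1)^3 + (-1)^3*(k-1).
P(6) = (5)^3 - 5
= 125 - 5 = 120.

120
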